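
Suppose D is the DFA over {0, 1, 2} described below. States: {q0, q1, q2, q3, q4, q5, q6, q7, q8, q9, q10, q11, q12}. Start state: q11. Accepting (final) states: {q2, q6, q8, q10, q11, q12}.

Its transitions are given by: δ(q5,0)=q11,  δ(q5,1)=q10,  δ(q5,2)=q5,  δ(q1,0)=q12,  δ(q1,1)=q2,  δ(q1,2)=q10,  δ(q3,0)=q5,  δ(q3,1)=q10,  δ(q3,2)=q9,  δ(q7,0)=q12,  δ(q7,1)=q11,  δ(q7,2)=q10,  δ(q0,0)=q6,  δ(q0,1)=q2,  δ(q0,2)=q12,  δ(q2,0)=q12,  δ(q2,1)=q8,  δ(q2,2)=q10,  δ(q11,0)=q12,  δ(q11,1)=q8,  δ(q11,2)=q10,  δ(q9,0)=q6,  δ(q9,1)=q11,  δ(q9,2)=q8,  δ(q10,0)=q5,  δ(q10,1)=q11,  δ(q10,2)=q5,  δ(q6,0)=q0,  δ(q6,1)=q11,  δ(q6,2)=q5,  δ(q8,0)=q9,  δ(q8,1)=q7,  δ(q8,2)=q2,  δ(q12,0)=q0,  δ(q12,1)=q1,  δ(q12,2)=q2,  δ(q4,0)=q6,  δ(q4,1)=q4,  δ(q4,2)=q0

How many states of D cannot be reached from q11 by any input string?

BFS from q11 reaches {q0, q1, q2, q5, q6, q7, q8, q9, q10, q11, q12}; the 2 state(s) q3, q4 are never visited.

2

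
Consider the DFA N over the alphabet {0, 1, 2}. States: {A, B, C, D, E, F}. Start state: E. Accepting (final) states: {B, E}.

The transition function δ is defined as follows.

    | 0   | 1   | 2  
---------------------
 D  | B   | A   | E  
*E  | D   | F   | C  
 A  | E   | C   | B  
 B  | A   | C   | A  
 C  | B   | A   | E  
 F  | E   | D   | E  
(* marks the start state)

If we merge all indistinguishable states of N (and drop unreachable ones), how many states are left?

2

All states are reachable from the start state.
P0 = {B,E} | {A,C,D,F}.
The partition is now stable with 2 blocks: {B,E} | {A,C,D,F}.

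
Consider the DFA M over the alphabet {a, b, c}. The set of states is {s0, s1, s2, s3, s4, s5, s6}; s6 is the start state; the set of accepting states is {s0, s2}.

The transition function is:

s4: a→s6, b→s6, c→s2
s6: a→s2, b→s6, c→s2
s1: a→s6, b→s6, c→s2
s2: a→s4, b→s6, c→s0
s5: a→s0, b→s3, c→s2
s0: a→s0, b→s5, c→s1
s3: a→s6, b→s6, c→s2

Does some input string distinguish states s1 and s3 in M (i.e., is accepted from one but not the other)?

P0 = {s0,s2} | {s1,s3,s4,s5,s6}.
Refine {s0,s2} on symbol a: members go to different blocks, giving {s0} and {s2}.
On input a, block {s1,s3,s4,s5,s6} splits into {s1,s3,s4} and {s5} and {s6}.
The partition is now stable with 5 blocks: {s0} | {s1,s3,s4} | {s2} | {s5} | {s6}.
s1 and s3 lie in the same block of the stable partition, so they are equivalent — no string distinguishes them.

No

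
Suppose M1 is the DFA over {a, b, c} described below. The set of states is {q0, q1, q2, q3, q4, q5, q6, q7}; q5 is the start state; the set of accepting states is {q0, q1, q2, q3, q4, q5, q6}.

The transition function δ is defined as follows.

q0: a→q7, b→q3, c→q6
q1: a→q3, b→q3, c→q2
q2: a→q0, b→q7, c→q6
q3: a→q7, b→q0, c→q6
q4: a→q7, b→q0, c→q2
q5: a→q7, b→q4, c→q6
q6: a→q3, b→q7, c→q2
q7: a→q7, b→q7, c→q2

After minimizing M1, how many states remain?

3

States {q1} cannot be reached from the start state, so discard them.
Start with accepting vs non-accepting: {q0,q2,q3,q4,q5,q6} | {q7}.
On input a, block {q0,q2,q3,q4,q5,q6} splits into {q0,q3,q4,q5} and {q2,q6}.
No further refinement is possible. Final partition (3 blocks): {q0,q3,q4,q5} | {q7} | {q2,q6}.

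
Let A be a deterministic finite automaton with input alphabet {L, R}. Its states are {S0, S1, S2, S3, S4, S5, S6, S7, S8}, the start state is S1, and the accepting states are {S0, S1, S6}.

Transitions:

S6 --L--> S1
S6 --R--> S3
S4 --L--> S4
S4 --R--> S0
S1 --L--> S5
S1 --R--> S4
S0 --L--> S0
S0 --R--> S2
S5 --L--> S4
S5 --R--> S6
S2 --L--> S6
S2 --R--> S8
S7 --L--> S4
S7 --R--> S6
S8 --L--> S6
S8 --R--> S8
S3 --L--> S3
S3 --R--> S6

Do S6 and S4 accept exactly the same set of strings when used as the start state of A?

First remove the unreachable states {S7}; 8 states remain.
Initial partition by acceptance: {S0,S1,S6} | {S2,S3,S4,S5,S8}.
On input L, block {S0,S1,S6} splits into {S0,S6} and {S1}.
Split {S0,S6} by δ(·,L) → {S0} and {S6}.
Split {S2,S3,S4,S5,S8} by δ(·,L) → {S3,S4,S5} and {S2,S8}.
Refine {S3,S4,S5} on symbol R: members go to different blocks, giving {S3,S5} and {S4}.
Refine {S3,S5} on symbol L: members go to different blocks, giving {S3} and {S5}.
No further refinement is possible. Final partition (7 blocks): {S0} | {S3} | {S1} | {S6} | {S2,S8} | {S4} | {S5}.
S6 and S4 end up in different blocks, so they are distinguishable. For instance, the string 'ε' is accepted from only S6.

No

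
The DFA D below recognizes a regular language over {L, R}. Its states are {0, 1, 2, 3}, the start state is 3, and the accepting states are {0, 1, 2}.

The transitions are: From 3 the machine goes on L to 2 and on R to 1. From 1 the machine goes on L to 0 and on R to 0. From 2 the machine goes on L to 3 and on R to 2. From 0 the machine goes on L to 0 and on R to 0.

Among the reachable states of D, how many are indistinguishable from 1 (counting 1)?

Every state is reachable, so we keep all 4.
Initial partition by acceptance: {0,1,2} | {3}.
Split {0,1,2} by δ(·,L) → {0,1} and {2}.
No further refinement is possible. Final partition (3 blocks): {0,1} | {3} | {2}.
The equivalence class containing 1 is {0,1}, of size 2.

2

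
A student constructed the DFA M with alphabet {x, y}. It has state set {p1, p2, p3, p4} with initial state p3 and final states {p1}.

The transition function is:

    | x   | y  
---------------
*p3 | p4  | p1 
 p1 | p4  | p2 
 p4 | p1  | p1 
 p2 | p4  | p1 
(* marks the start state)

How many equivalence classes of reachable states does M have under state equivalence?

3

Every state is reachable, so we keep all 4.
Initial partition by acceptance: {p1} | {p2,p3,p4}.
Split {p2,p3,p4} by δ(·,x) → {p2,p3} and {p4}.
The partition is now stable with 3 blocks: {p1} | {p2,p3} | {p4}.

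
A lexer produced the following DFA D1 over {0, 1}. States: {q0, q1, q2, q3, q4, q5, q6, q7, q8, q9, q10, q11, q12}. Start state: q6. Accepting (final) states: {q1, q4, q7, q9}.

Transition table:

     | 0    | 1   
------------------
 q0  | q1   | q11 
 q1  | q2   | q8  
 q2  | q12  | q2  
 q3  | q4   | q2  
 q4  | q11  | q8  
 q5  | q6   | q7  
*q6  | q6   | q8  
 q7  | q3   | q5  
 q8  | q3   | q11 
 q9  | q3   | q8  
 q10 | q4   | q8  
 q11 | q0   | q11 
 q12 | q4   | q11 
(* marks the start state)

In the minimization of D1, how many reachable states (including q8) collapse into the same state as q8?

States {q5,q7,q9,q10} cannot be reached from the start state, so discard them.
P0 = {q1,q4} | {q0,q2,q3,q6,q8,q11,q12}.
Refine {q0,q2,q3,q6,q8,q11,q12} on symbol 0: members go to different blocks, giving {q2,q6,q8,q11} and {q0,q3,q12}.
Refine {q2,q6,q8,q11} on symbol 0: members go to different blocks, giving {q2,q8,q11} and {q6}.
Stable partition: {q1,q4} | {q2,q8,q11} | {q0,q3,q12} | {q6} — 4 equivalence classes.
State q8 belongs to the block {q2,q8,q11}, which has 3 states.

3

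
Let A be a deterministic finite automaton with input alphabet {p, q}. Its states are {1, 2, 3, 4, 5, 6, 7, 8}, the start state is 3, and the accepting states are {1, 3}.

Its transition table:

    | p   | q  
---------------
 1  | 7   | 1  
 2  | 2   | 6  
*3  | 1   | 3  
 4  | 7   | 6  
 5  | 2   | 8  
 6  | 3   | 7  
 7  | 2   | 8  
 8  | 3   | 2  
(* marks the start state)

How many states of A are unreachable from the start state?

No path from 3 leads to 4, 5; the other 6 states are all reachable.

2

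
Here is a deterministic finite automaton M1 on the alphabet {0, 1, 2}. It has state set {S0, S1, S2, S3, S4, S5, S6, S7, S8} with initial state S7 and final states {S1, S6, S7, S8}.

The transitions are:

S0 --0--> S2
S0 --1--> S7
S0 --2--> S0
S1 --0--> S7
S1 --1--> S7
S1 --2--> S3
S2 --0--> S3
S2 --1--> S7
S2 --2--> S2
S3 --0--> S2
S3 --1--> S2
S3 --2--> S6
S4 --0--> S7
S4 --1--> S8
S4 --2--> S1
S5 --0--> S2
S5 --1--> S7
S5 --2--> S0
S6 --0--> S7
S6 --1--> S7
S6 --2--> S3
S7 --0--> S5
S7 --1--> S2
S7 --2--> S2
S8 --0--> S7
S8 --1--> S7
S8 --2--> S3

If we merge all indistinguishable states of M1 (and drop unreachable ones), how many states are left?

5

States {S1,S4,S8} cannot be reached from the start state, so discard them.
Start with accepting vs non-accepting: {S6,S7} | {S0,S2,S3,S5}.
Split {S6,S7} by δ(·,0) → {S6} and {S7}.
On input 1, block {S0,S2,S3,S5} splits into {S0,S2,S5} and {S3}.
Refine {S0,S2,S5} on symbol 0: members go to different blocks, giving {S0,S5} and {S2}.
No further refinement is possible. Final partition (5 blocks): {S6} | {S0,S5} | {S7} | {S3} | {S2}.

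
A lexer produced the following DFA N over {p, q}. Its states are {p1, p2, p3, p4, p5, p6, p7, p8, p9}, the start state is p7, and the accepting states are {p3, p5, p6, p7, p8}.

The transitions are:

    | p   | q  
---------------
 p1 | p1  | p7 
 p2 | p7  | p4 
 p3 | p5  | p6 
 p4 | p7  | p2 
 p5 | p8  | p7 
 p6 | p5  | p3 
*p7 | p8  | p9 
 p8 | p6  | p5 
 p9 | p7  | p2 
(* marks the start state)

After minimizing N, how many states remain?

5

States {p1} cannot be reached from the start state, so discard them.
P0 = {p3,p5,p6,p7,p8} | {p2,p4,p9}.
Split {p3,p5,p6,p7,p8} by δ(·,q) → {p3,p5,p6,p8} and {p7}.
Split {p3,p5,p6,p8} by δ(·,q) → {p3,p6,p8} and {p5}.
Split {p3,p6,p8} by δ(·,p) → {p3,p6} and {p8}.
Stable partition: {p3,p6} | {p2,p4,p9} | {p7} | {p5} | {p8} — 5 equivalence classes.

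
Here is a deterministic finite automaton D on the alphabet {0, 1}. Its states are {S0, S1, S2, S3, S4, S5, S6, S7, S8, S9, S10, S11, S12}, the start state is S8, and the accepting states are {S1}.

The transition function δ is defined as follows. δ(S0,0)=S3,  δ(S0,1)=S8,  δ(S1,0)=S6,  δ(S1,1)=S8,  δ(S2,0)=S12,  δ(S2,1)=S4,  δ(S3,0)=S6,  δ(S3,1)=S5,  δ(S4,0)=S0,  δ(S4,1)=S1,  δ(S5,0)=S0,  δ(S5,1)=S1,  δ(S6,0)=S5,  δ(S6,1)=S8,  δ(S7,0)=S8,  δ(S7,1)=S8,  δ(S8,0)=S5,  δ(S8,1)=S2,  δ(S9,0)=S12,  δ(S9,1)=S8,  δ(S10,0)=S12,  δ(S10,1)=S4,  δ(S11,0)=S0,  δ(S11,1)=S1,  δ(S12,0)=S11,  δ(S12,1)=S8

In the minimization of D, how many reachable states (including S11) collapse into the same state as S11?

3

Reachable states from the start: {S0,S1,S2,S3,S4,S5,S6,S8,S11,S12}. Unreachable: {S7,S9,S10} — drop them.
P0 = {S1} | {S0,S2,S3,S4,S5,S6,S8,S11,S12}.
On input 1, block {S0,S2,S3,S4,S5,S6,S8,S11,S12} splits into {S0,S2,S3,S6,S8,S12} and {S4,S5,S11}.
Refine {S0,S2,S3,S6,S8,S12} on symbol 0: members go to different blocks, giving {S0,S2,S3} and {S6,S8,S12}.
Refine {S0,S2,S3} on symbol 0: members go to different blocks, giving {S2,S3} and {S0}.
Refine {S6,S8,S12} on symbol 1: members go to different blocks, giving {S6,S12} and {S8}.
The partition is now stable with 6 blocks: {S1} | {S2,S3} | {S4,S5,S11} | {S6,S12} | {S0} | {S8}.
The equivalence class containing S11 is {S4,S5,S11}, of size 3.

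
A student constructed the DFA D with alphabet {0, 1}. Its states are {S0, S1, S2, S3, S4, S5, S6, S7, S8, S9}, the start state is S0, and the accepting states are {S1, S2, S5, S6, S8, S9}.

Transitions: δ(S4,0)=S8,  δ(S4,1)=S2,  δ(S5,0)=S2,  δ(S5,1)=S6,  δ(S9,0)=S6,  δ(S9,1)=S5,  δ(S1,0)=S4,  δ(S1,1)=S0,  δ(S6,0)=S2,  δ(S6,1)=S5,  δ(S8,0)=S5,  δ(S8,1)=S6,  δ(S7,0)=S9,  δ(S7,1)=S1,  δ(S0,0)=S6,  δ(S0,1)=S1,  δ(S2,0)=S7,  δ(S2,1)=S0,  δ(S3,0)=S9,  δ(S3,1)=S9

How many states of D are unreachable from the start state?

Starting at S0 and following transitions, the reachable set is {S0, S1, S2, S4, S5, S6, S7, S8, S9}. That leaves S3 unreachable — 1 in total.

1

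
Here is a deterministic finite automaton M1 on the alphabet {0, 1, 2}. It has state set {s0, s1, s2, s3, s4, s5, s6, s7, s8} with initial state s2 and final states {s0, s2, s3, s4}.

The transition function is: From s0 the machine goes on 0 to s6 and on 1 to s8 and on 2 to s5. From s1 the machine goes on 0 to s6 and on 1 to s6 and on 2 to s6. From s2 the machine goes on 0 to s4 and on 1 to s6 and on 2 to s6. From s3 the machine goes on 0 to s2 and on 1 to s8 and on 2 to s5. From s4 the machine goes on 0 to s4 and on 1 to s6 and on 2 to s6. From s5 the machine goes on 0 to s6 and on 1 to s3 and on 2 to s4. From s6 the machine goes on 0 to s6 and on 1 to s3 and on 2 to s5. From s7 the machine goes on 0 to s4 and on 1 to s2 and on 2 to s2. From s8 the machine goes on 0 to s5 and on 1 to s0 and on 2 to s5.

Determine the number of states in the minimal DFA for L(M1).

6

First remove the unreachable states {s1,s7}; 7 states remain.
P0 = {s0,s2,s3,s4} | {s5,s6,s8}.
Split {s0,s2,s3,s4} by δ(·,0) → {s2,s3,s4} and {s0}.
Refine {s5,s6,s8} on symbol 1: members go to different blocks, giving {s5,s6} and {s8}.
Split {s2,s3,s4} by δ(·,1) → {s2,s4} and {s3}.
On input 2, block {s5,s6} splits into {s5} and {s6}.
The partition is now stable with 6 blocks: {s2,s4} | {s5} | {s0} | {s8} | {s3} | {s6}.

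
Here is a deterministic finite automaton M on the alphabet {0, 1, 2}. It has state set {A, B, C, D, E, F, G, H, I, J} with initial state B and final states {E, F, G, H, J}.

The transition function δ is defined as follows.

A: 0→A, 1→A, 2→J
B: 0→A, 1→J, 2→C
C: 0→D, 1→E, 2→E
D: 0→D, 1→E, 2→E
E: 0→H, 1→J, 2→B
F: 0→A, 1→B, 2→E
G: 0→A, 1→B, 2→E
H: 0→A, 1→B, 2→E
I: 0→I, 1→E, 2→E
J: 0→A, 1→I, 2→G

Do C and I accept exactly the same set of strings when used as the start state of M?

States {F} cannot be reached from the start state, so discard them.
P0 = {E,G,H,J} | {A,B,C,D,I}.
Split {E,G,H,J} by δ(·,0) → {G,H,J} and {E}.
Refine {G,H,J} on symbol 2: members go to different blocks, giving {G,H} and {J}.
On input 1, block {A,B,C,D,I} splits into {C,D,I} and {A} and {B}.
Stable partition: {G,H} | {C,D,I} | {E} | {J} | {A} | {B} — 6 equivalence classes.
C and I lie in the same block of the stable partition, so they are equivalent — no string distinguishes them.

Yes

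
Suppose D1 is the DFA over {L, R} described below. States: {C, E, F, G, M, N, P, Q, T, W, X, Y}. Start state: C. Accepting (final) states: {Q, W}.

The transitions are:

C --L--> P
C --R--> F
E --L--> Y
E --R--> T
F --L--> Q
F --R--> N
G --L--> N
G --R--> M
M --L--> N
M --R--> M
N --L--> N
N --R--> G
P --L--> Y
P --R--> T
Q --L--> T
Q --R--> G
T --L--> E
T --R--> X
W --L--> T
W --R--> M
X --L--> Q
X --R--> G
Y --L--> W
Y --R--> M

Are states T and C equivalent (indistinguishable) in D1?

Yes

P0 = {Q,W} | {C,E,F,G,M,N,P,T,X,Y}.
Split {C,E,F,G,M,N,P,T,X,Y} by δ(·,L) → {C,E,G,M,N,P,T} and {F,X,Y}.
Split {C,E,G,M,N,P,T} by δ(·,L) → {C,G,M,N,T} and {E,P}.
Split {C,G,M,N,T} by δ(·,L) → {G,M,N} and {C,T}.
Stable partition: {Q,W} | {G,M,N} | {F,X,Y} | {E,P} | {C,T} — 5 equivalence classes.
T and C lie in the same block of the stable partition, so they are equivalent — no string distinguishes them.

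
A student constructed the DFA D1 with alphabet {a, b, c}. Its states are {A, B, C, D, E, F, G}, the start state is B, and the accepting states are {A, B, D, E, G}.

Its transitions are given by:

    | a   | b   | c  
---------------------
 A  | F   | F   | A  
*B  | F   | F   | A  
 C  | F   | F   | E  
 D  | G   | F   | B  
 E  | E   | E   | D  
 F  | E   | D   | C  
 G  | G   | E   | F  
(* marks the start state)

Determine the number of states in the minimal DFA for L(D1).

Every state is reachable, so we keep all 7.
Initial partition by acceptance: {A,B,D,E,G} | {C,F}.
Refine {A,B,D,E,G} on symbol a: members go to different blocks, giving {D,E,G} and {A,B}.
On input b, block {D,E,G} splits into {E,G} and {D}.
On input c, block {E,G} splits into {E} and {G}.
On input a, block {C,F} splits into {C} and {F}.
The partition is now stable with 6 blocks: {E} | {C} | {A,B} | {D} | {G} | {F}.

6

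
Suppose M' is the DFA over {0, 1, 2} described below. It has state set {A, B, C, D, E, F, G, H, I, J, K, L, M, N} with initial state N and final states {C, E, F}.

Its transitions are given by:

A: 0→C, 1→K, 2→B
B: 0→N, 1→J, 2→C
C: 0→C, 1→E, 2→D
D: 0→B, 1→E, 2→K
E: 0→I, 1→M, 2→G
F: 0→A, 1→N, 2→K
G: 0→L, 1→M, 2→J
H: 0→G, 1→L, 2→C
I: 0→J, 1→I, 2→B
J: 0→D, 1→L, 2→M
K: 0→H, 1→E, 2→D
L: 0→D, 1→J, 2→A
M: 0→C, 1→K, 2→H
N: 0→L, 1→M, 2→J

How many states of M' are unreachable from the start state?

Starting at N and following transitions, the reachable set is {A, B, C, D, E, G, H, I, J, K, L, M, N}. That leaves F unreachable — 1 in total.

1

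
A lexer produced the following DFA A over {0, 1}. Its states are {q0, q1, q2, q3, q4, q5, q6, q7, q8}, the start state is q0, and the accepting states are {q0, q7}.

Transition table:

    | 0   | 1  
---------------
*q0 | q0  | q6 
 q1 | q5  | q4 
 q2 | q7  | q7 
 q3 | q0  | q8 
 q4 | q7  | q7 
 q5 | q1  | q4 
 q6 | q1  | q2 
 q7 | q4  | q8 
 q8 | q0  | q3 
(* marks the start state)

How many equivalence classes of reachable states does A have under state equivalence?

5

Initial partition by acceptance: {q0,q7} | {q1,q2,q3,q4,q5,q6,q8}.
Split {q0,q7} by δ(·,0) → {q0} and {q7}.
Split {q1,q2,q3,q4,q5,q6,q8} by δ(·,0) → {q1,q5,q6} and {q2,q4} and {q3,q8}.
No further refinement is possible. Final partition (5 blocks): {q0} | {q1,q5,q6} | {q7} | {q2,q4} | {q3,q8}.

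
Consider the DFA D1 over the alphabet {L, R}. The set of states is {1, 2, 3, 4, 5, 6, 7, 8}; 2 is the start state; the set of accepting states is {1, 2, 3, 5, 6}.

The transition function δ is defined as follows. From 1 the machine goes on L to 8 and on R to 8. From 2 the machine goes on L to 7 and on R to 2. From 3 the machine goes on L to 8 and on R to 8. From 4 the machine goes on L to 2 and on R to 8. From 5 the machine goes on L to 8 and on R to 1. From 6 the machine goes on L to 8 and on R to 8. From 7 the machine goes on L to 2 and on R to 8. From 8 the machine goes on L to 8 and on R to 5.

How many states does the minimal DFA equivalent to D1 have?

Reachable states from the start: {1,2,5,7,8}. Unreachable: {3,4,6} — drop them.
Initial partition by acceptance: {1,2,5} | {7,8}.
Split {1,2,5} by δ(·,R) → {2,5} and {1}.
Refine {2,5} on symbol R: members go to different blocks, giving {2} and {5}.
Split {7,8} by δ(·,L) → {7} and {8}.
Stable partition: {2} | {7} | {1} | {5} | {8} — 5 equivalence classes.

5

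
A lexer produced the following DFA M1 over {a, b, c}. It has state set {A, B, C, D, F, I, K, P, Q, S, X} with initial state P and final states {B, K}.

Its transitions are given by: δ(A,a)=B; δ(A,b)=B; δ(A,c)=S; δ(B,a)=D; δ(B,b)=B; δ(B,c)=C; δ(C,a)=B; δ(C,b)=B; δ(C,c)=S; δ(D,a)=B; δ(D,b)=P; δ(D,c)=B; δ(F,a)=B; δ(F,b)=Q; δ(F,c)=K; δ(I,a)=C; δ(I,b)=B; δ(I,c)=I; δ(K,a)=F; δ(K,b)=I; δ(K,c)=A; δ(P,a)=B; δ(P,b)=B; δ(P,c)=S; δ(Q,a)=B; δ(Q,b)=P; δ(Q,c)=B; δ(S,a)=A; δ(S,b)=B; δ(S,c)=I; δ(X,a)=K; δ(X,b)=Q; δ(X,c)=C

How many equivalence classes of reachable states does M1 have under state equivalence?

4

First remove the unreachable states {F,K,Q,X}; 7 states remain.
Initial partition by acceptance: {B} | {A,C,D,I,P,S}.
Refine {A,C,D,I,P,S} on symbol a: members go to different blocks, giving {A,C,D,P} and {I,S}.
Refine {A,C,D,P} on symbol b: members go to different blocks, giving {A,C,P} and {D}.
The partition is now stable with 4 blocks: {B} | {A,C,P} | {I,S} | {D}.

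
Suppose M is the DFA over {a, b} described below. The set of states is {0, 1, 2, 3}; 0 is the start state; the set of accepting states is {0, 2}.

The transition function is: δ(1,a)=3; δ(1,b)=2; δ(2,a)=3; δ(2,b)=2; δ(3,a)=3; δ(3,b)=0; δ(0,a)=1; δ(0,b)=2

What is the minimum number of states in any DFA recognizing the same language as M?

2

P0 = {0,2} | {1,3}.
No further refinement is possible. Final partition (2 blocks): {0,2} | {1,3}.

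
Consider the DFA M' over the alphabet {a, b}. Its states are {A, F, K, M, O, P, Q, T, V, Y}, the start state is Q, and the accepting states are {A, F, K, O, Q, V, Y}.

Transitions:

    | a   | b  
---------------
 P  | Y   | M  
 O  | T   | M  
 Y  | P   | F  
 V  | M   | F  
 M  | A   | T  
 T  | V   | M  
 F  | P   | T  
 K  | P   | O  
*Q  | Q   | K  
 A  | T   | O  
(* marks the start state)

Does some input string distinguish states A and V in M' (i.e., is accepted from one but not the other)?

All states are reachable from the start state.
P0 = {A,F,K,O,Q,V,Y} | {M,P,T}.
Refine {A,F,K,O,Q,V,Y} on symbol a: members go to different blocks, giving {A,F,K,O,V,Y} and {Q}.
On input b, block {A,F,K,O,V,Y} splits into {A,K,V,Y} and {F,O}.
Stable partition: {A,K,V,Y} | {M,P,T} | {Q} | {F,O} — 4 equivalence classes.
A and V lie in the same block of the stable partition, so they are equivalent — no string distinguishes them.

No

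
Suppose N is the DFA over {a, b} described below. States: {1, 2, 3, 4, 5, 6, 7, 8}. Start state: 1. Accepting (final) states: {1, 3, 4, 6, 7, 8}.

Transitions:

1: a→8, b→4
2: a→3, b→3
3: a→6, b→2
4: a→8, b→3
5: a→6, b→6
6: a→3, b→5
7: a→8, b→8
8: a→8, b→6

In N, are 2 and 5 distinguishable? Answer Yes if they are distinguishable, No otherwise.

No

Reachable states from the start: {1,2,3,4,5,6,8}. Unreachable: {7} — drop them.
Initial partition by acceptance: {1,3,4,6,8} | {2,5}.
On input b, block {1,3,4,6,8} splits into {1,4,8} and {3,6}.
Refine {1,4,8} on symbol b: members go to different blocks, giving {4,8} and {1}.
No further refinement is possible. Final partition (4 blocks): {4,8} | {2,5} | {3,6} | {1}.
2 and 5 lie in the same block of the stable partition, so they are equivalent — no string distinguishes them.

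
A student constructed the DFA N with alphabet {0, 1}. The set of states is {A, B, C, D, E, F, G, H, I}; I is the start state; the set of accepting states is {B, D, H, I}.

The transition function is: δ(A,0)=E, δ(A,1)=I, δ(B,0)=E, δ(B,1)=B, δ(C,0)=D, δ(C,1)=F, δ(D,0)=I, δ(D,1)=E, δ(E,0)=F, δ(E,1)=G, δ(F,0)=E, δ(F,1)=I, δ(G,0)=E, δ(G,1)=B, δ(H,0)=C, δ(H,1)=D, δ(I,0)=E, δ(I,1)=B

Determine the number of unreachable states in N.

4

No path from I leads to A, C, D, H; the other 5 states are all reachable.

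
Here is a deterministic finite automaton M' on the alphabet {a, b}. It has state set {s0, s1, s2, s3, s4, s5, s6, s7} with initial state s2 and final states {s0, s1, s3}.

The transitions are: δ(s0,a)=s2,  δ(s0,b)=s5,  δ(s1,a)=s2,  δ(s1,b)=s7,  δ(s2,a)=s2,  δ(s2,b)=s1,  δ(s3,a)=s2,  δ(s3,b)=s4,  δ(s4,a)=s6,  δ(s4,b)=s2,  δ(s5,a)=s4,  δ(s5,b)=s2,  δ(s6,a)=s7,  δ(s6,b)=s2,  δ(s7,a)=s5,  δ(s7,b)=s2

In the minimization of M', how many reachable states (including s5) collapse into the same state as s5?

States {s0,s3} cannot be reached from the start state, so discard them.
Start with accepting vs non-accepting: {s1} | {s2,s4,s5,s6,s7}.
Refine {s2,s4,s5,s6,s7} on symbol b: members go to different blocks, giving {s4,s5,s6,s7} and {s2}.
No further refinement is possible. Final partition (3 blocks): {s1} | {s4,s5,s6,s7} | {s2}.
State s5 belongs to the block {s4,s5,s6,s7}, which has 4 states.

4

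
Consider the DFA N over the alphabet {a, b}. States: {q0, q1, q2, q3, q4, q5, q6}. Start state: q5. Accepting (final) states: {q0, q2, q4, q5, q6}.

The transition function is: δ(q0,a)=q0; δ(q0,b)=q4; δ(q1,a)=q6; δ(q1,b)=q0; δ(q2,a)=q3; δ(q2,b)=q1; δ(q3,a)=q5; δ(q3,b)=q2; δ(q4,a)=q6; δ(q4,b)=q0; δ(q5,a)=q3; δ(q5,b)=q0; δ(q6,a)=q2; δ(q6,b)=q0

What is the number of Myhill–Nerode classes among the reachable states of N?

7

P0 = {q0,q2,q4,q5,q6} | {q1,q3}.
Split {q0,q2,q4,q5,q6} by δ(·,a) → {q0,q4,q6} and {q2,q5}.
Split {q0,q4,q6} by δ(·,a) → {q0,q4} and {q6}.
Refine {q0,q4} on symbol a: members go to different blocks, giving {q0} and {q4}.
On input a, block {q1,q3} splits into {q1} and {q3}.
On input b, block {q2,q5} splits into {q2} and {q5}.
The partition is now stable with 7 blocks: {q0} | {q1} | {q2} | {q6} | {q4} | {q3} | {q5}.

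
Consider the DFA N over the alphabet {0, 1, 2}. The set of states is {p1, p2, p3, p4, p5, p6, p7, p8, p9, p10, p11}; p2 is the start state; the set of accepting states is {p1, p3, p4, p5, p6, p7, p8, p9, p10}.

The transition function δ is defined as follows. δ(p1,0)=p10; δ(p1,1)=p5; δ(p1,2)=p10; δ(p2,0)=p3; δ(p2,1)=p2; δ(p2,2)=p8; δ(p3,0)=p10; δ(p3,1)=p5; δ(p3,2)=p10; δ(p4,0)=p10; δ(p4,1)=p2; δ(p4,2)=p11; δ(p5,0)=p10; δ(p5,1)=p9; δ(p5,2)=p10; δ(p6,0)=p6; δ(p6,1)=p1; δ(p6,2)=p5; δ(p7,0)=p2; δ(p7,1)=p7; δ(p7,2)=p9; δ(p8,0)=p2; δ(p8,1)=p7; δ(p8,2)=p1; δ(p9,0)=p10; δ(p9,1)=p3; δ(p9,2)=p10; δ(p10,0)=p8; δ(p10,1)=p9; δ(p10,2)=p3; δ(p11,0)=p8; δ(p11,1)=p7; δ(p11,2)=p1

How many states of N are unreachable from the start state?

BFS from p2 reaches {p1, p2, p3, p5, p7, p8, p9, p10}; the 3 state(s) p4, p6, p11 are never visited.

3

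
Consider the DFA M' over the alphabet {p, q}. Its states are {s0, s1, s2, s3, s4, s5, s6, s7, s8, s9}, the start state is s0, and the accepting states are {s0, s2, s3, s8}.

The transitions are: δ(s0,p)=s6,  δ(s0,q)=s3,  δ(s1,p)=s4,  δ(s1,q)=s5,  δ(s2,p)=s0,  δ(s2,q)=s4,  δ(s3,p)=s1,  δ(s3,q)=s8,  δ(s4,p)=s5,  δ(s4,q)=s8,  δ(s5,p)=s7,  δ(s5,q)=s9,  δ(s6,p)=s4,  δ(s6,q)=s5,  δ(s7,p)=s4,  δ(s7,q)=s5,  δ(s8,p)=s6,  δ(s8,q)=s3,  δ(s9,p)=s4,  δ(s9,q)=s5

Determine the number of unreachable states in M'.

Starting at s0 and following transitions, the reachable set is {s0, s1, s3, s4, s5, s6, s7, s8, s9}. That leaves s2 unreachable — 1 in total.

1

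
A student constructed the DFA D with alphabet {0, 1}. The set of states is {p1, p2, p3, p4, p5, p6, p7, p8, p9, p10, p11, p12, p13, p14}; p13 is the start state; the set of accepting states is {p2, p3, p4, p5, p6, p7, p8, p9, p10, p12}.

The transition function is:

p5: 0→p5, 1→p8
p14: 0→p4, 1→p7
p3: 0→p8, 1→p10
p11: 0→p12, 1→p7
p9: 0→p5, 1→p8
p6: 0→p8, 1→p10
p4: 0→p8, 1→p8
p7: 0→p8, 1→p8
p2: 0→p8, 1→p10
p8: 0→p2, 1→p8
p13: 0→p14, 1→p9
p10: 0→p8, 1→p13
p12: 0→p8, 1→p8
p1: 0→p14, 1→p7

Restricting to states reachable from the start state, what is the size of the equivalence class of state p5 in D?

2

States {p1,p3,p6,p11,p12} cannot be reached from the start state, so discard them.
P0 = {p2,p4,p5,p7,p8,p9,p10} | {p13,p14}.
Split {p2,p4,p5,p7,p8,p9,p10} by δ(·,1) → {p2,p4,p5,p7,p8,p9} and {p10}.
On input 1, block {p2,p4,p5,p7,p8,p9} splits into {p4,p5,p7,p8,p9} and {p2}.
Split {p4,p5,p7,p8,p9} by δ(·,0) → {p4,p5,p7,p9} and {p8}.
On input 0, block {p4,p5,p7,p9} splits into {p4,p7} and {p5,p9}.
Refine {p13,p14} on symbol 0: members go to different blocks, giving {p13} and {p14}.
The partition is now stable with 7 blocks: {p4,p7} | {p13} | {p10} | {p2} | {p8} | {p5,p9} | {p14}.
The equivalence class containing p5 is {p5,p9}, of size 2.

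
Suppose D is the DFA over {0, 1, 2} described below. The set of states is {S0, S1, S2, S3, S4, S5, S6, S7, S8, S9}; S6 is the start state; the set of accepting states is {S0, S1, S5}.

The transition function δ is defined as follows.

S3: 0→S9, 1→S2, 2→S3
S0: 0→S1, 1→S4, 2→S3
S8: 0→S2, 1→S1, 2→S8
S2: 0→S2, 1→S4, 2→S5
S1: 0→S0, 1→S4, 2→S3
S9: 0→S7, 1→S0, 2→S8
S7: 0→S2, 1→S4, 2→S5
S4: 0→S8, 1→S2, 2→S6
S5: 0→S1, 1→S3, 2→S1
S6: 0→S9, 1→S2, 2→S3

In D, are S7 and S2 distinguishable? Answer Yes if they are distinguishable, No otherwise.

No

Initial partition by acceptance: {S0,S1,S5} | {S2,S3,S4,S6,S7,S8,S9}.
Refine {S0,S1,S5} on symbol 2: members go to different blocks, giving {S0,S1} and {S5}.
Split {S2,S3,S4,S6,S7,S8,S9} by δ(·,1) → {S2,S3,S4,S6,S7} and {S8,S9}.
Refine {S2,S3,S4,S6,S7} on symbol 0: members go to different blocks, giving {S3,S4,S6} and {S2,S7}.
No further refinement is possible. Final partition (5 blocks): {S0,S1} | {S3,S4,S6} | {S5} | {S8,S9} | {S2,S7}.
S7 and S2 lie in the same block of the stable partition, so they are equivalent — no string distinguishes them.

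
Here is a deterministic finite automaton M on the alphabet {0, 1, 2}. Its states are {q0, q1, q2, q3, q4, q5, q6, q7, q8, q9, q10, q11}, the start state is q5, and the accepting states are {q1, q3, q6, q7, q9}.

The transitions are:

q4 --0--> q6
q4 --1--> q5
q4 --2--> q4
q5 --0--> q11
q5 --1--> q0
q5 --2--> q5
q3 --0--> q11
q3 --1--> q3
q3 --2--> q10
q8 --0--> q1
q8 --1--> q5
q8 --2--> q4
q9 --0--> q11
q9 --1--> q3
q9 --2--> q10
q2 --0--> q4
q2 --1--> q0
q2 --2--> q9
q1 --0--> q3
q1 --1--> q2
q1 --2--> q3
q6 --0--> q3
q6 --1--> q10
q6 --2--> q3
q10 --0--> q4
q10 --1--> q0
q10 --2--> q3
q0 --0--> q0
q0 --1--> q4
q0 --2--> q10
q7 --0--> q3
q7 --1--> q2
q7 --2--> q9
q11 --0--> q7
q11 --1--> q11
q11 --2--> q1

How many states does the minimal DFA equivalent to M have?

7

States {q8} cannot be reached from the start state, so discard them.
Initial partition by acceptance: {q1,q3,q6,q7,q9} | {q0,q2,q4,q5,q10,q11}.
Refine {q1,q3,q6,q7,q9} on symbol 0: members go to different blocks, giving {q1,q6,q7} and {q3,q9}.
Split {q0,q2,q4,q5,q10,q11} by δ(·,0) → {q0,q2,q5,q10} and {q4,q11}.
On input 0, block {q0,q2,q5,q10} splits into {q2,q5,q10} and {q0}.
On input 2, block {q2,q5,q10} splits into {q2,q10} and {q5}.
Refine {q4,q11} on symbol 1: members go to different blocks, giving {q4} and {q11}.
Stable partition: {q1,q6,q7} | {q2,q10} | {q3,q9} | {q4} | {q0} | {q5} | {q11} — 7 equivalence classes.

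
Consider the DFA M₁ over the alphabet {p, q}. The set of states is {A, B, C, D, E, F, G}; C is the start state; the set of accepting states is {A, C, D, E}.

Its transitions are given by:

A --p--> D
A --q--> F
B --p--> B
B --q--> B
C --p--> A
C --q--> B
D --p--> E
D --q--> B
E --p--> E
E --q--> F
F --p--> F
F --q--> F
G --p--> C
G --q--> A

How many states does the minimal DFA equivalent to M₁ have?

Reachable states from the start: {A,B,C,D,E,F}. Unreachable: {G} — drop them.
Start with accepting vs non-accepting: {A,C,D,E} | {B,F}.
No further refinement is possible. Final partition (2 blocks): {A,C,D,E} | {B,F}.

2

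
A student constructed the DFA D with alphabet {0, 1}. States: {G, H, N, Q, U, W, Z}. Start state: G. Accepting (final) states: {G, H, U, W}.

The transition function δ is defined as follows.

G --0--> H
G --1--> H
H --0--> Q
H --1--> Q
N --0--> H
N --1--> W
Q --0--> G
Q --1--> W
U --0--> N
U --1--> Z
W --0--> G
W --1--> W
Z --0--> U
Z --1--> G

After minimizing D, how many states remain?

Reachable states from the start: {G,H,Q,W}. Unreachable: {N,U,Z} — drop them.
Initial partition by acceptance: {G,H,W} | {Q}.
Split {G,H,W} by δ(·,0) → {G,W} and {H}.
Refine {G,W} on symbol 0: members go to different blocks, giving {W} and {G}.
Stable partition: {W} | {Q} | {H} | {G} — 4 equivalence classes.

4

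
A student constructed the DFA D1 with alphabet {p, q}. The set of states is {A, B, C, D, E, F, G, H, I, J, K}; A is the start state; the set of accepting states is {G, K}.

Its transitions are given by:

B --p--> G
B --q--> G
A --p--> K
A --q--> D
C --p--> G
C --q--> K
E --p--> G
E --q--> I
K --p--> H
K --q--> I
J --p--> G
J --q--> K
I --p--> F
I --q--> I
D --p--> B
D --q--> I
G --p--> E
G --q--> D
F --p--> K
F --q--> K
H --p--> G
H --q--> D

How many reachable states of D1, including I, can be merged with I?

Reachable states from the start: {A,B,D,E,F,G,H,I,K}. Unreachable: {C,J} — drop them.
Start with accepting vs non-accepting: {G,K} | {A,B,D,E,F,H,I}.
Refine {A,B,D,E,F,H,I} on symbol p: members go to different blocks, giving {A,B,E,F,H} and {D,I}.
Split {A,B,E,F,H} by δ(·,q) → {A,E,H} and {B,F}.
The partition is now stable with 4 blocks: {G,K} | {A,E,H} | {D,I} | {B,F}.
The equivalence class containing I is {D,I}, of size 2.

2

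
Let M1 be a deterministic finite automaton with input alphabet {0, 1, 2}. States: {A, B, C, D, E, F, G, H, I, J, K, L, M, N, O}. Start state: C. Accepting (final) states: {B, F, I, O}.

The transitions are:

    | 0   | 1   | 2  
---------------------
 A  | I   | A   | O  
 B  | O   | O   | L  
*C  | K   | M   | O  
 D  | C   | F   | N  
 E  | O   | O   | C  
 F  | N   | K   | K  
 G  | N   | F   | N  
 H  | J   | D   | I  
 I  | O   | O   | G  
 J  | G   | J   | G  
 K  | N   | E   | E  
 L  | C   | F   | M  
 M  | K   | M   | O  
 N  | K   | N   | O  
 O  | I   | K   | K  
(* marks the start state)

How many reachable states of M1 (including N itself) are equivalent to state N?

3

Reachable states from the start: {C,E,F,G,I,K,M,N,O}. Unreachable: {A,B,D,H,J,L} — drop them.
Initial partition by acceptance: {F,I,O} | {C,E,G,K,M,N}.
Refine {F,I,O} on symbol 0: members go to different blocks, giving {I,O} and {F}.
Refine {I,O} on symbol 1: members go to different blocks, giving {I} and {O}.
Refine {C,E,G,K,M,N} on symbol 0: members go to different blocks, giving {C,G,K,M,N} and {E}.
Refine {C,G,K,M,N} on symbol 1: members go to different blocks, giving {C,M,N} and {G} and {K}.
Stable partition: {I} | {C,M,N} | {F} | {O} | {E} | {G} | {K} — 7 equivalence classes.
The equivalence class containing N is {C,M,N}, of size 3.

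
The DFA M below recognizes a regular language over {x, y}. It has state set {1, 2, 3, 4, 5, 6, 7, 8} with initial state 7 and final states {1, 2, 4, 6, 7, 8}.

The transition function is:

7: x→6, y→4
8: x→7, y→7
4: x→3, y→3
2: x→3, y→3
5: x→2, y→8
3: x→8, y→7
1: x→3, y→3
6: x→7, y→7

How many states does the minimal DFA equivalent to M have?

Reachable states from the start: {3,4,6,7,8}. Unreachable: {1,2,5} — drop them.
Start with accepting vs non-accepting: {4,6,7,8} | {3}.
Refine {4,6,7,8} on symbol x: members go to different blocks, giving {6,7,8} and {4}.
On input y, block {6,7,8} splits into {6,8} and {7}.
No further refinement is possible. Final partition (4 blocks): {6,8} | {3} | {4} | {7}.

4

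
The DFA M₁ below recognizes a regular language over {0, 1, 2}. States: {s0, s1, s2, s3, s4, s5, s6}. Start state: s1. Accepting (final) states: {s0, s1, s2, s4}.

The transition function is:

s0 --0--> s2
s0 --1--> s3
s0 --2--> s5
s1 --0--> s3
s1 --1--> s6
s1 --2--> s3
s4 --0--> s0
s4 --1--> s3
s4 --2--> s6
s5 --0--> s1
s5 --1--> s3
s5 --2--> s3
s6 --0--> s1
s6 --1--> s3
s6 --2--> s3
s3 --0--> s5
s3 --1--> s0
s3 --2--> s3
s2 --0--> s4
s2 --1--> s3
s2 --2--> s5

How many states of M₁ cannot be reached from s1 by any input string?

A breadth-first search from the start state visits every state.

0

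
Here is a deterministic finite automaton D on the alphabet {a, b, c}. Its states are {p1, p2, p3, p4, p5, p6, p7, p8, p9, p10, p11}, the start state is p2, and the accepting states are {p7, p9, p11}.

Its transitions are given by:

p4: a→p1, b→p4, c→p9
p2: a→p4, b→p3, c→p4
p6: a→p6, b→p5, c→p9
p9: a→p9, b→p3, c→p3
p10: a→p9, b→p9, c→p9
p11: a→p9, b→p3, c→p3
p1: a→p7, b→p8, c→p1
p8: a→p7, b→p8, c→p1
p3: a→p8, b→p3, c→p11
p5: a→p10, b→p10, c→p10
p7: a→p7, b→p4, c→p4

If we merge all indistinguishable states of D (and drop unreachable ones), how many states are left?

4

Reachable states from the start: {p1,p2,p3,p4,p7,p8,p9,p11}. Unreachable: {p5,p6,p10} — drop them.
P0 = {p7,p9,p11} | {p1,p2,p3,p4,p8}.
Split {p1,p2,p3,p4,p8} by δ(·,a) → {p2,p3,p4} and {p1,p8}.
Split {p2,p3,p4} by δ(·,a) → {p3,p4} and {p2}.
Stable partition: {p7,p9,p11} | {p3,p4} | {p1,p8} | {p2} — 4 equivalence classes.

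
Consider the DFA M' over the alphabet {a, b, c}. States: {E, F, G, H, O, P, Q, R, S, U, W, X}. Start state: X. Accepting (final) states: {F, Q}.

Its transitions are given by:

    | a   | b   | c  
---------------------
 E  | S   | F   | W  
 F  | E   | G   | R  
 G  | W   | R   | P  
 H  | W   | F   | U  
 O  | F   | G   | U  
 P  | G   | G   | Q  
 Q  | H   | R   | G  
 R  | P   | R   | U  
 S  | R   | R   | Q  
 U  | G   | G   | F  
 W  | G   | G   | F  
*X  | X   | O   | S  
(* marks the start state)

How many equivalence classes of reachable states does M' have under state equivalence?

Start with accepting vs non-accepting: {F,Q} | {E,G,H,O,P,R,S,U,W,X}.
On input a, block {E,G,H,O,P,R,S,U,W,X} splits into {E,G,H,P,R,S,U,W,X} and {O}.
On input b, block {E,G,H,P,R,S,U,W,X} splits into {G,P,R,S,U,W} and {E,H} and {X}.
Split {G,P,R,S,U,W} by δ(·,c) → {P,S,U,W} and {G,R}.
No further refinement is possible. Final partition (6 blocks): {F,Q} | {P,S,U,W} | {O} | {E,H} | {X} | {G,R}.

6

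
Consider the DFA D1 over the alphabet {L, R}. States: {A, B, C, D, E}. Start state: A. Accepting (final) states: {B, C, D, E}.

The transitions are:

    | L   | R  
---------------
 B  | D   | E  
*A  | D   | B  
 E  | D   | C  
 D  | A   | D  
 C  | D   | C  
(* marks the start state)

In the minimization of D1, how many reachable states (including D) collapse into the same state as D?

Initial partition by acceptance: {B,C,D,E} | {A}.
On input L, block {B,C,D,E} splits into {B,C,E} and {D}.
Stable partition: {B,C,E} | {A} | {D} — 3 equivalence classes.
The equivalence class containing D is {D}, of size 1.

1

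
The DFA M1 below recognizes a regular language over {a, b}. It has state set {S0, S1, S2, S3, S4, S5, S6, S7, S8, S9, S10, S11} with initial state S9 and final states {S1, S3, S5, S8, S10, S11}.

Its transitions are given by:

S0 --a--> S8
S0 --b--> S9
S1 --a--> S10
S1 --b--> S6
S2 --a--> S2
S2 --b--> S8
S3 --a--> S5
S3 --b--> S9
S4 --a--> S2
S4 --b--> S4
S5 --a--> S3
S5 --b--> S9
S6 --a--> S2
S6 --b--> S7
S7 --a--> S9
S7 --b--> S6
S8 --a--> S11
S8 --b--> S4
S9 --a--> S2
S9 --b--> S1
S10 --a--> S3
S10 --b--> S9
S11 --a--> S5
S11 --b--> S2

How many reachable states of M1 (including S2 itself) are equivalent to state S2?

Reachable states from the start: {S1,S2,S3,S4,S5,S6,S7,S8,S9,S10,S11}. Unreachable: {S0} — drop them.
P0 = {S1,S3,S5,S8,S10,S11} | {S2,S4,S6,S7,S9}.
Split {S2,S4,S6,S7,S9} by δ(·,b) → {S4,S6,S7} and {S2,S9}.
Split {S1,S3,S5,S8,S10,S11} by δ(·,b) → {S3,S5,S10,S11} and {S1,S8}.
Stable partition: {S3,S5,S10,S11} | {S4,S6,S7} | {S2,S9} | {S1,S8} — 4 equivalence classes.
The equivalence class containing S2 is {S2,S9}, of size 2.

2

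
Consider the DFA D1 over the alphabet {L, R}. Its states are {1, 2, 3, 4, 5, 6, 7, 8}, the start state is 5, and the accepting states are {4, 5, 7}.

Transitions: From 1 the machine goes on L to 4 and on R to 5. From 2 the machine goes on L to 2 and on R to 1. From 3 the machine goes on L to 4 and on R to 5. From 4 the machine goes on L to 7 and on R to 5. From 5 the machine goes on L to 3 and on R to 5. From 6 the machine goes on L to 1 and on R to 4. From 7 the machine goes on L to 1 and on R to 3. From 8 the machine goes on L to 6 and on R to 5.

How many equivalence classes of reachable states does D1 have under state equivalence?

4

First remove the unreachable states {2,6,8}; 5 states remain.
P0 = {4,5,7} | {1,3}.
Refine {4,5,7} on symbol L: members go to different blocks, giving {5,7} and {4}.
Split {5,7} by δ(·,R) → {5} and {7}.
Stable partition: {5} | {1,3} | {4} | {7} — 4 equivalence classes.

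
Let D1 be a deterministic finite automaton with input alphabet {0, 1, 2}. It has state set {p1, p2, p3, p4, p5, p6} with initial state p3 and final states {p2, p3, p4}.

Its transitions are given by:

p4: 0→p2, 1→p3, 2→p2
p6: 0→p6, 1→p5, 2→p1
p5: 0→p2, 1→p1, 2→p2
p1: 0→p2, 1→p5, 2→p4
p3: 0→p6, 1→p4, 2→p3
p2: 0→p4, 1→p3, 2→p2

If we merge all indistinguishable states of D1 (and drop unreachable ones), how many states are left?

4

Every state is reachable, so we keep all 6.
P0 = {p2,p3,p4} | {p1,p5,p6}.
Split {p2,p3,p4} by δ(·,0) → {p2,p4} and {p3}.
Refine {p1,p5,p6} on symbol 0: members go to different blocks, giving {p1,p5} and {p6}.
Stable partition: {p2,p4} | {p1,p5} | {p3} | {p6} — 4 equivalence classes.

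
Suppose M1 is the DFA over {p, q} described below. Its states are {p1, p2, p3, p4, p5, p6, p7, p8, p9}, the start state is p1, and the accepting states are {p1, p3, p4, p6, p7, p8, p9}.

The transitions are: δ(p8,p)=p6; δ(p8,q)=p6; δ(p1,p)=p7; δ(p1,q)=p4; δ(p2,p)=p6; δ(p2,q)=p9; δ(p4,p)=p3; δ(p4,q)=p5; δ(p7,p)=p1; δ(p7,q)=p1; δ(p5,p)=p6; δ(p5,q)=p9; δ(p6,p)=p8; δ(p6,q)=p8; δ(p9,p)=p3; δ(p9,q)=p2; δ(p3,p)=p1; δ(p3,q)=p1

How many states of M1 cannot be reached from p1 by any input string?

A breadth-first search from the start state visits every state.

0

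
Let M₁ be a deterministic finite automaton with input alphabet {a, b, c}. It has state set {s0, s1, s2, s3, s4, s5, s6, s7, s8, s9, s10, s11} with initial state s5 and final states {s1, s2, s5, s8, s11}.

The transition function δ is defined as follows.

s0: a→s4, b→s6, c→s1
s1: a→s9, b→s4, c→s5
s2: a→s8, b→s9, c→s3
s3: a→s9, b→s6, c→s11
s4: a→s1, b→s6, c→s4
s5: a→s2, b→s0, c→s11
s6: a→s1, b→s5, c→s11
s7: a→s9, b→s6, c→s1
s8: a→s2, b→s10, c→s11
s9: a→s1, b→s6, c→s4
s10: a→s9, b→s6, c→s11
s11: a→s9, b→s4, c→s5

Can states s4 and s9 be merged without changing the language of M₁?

Yes

First remove the unreachable states {s7}; 11 states remain.
Initial partition by acceptance: {s1,s2,s5,s8,s11} | {s0,s3,s4,s6,s9,s10}.
Split {s1,s2,s5,s8,s11} by δ(·,a) → {s2,s5,s8} and {s1,s11}.
Split {s2,s5,s8} by δ(·,c) → {s5,s8} and {s2}.
Split {s0,s3,s4,s6,s9,s10} by δ(·,a) → {s0,s3,s10} and {s4,s6,s9}.
Refine {s4,s6,s9} on symbol b: members go to different blocks, giving {s4,s9} and {s6}.
Stable partition: {s5,s8} | {s0,s3,s10} | {s1,s11} | {s2} | {s4,s9} | {s6} — 6 equivalence classes.
s4 and s9 lie in the same block of the stable partition, so they are equivalent — no string distinguishes them.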